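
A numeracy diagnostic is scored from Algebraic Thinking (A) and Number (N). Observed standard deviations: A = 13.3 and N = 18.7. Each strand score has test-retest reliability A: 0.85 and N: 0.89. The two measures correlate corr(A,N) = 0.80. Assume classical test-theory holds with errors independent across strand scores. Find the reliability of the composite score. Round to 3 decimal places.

0.930

Var(A+N) = 13.3² + 18.7² + 2·[13.3·18.7·0.80] = 526.58 + 397.936 = 924.516.
With uncorrelated errors the cross-covariances are all true-score covariance, so they carry over unchanged; only the diagonal terms shrink to ρᵢσᵢ².
True-score variance = [13.3²·0.85 + 18.7²·0.89] + 397.936 = 461.581 + 397.936 = 859.517.
Reliability = 859.517 / 924.516 = 0.930.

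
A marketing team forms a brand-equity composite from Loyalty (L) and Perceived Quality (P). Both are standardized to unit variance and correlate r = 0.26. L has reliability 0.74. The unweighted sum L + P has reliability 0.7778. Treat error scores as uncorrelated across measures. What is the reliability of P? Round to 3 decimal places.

0.700

Var(L+P) = 2 + 2·0.26 = 2.520.
True-score variance = ρ_L + ρ_P + 2·0.26, so 0.7778 = (0.74 + ρ_P + 0.52) / 2.520.
ρ_P = 0.7778·2.520 − 0.74 − 0.52 = 0.700.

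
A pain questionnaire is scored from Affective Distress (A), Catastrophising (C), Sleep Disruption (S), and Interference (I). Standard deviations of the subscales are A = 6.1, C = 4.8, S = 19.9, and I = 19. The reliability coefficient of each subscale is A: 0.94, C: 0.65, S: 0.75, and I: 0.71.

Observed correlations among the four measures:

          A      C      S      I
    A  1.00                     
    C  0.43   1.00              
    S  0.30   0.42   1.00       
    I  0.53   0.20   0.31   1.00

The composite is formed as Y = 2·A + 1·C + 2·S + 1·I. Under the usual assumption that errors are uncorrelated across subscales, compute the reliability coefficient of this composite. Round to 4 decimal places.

Var(Y) = 2²·6.1² + 4.8² + 2²·19.9² + 19² + 2·[2·6.1·4.8·0.43 + 4·6.1·19.9·0.30 + 2·6.1·19·0.53 + 2·4.8·19.9·0.42 + 4.8·19·0.20 + 2·19.9·19·0.31] = 2116.92 + 1253.2 = 3370.12.
With uncorrelated errors the cross-covariances are all true-score covariance, so they carry over unchanged; only the diagonal terms shrink to ρᵢσᵢ².
True-score variance = [2²·6.1²·0.94 + 4.8²·0.65 + 2²·19.9²·0.75 + 19²·0.71] + 1253.2 = 1599.23 + 1253.2 = 2852.43.
Reliability = 2852.43 / 3370.12 = 0.8464.

0.8464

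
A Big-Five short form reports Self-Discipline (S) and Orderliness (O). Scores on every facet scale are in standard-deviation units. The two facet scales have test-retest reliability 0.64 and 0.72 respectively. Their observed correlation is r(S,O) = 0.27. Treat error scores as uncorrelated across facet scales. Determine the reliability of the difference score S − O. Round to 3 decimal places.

0.562

Var(S−O) = 1 + 1 − 2·0.27 = 2 − 0.54 = 1.46.
Under uncorrelated errors the observed covariances equal the true-score covariances, so only the own-variance terms attenuate.
True-score variance = [0.64 + 0.72] − 0.54 = 1.36 − 0.54 = 0.82.
Reliability = 0.82 / 1.46 = 0.562.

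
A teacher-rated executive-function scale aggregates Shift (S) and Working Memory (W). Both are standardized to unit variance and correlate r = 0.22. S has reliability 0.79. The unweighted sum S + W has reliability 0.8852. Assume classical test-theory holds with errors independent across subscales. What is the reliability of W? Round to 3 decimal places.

0.930

Var(S+W) = 2 + 2·0.22 = 2.440.
True-score variance = ρ_S + ρ_W + 2·0.22, so 0.8852 = (0.79 + ρ_W + 0.44) / 2.440.
ρ_W = 0.8852·2.440 − 0.79 − 0.44 = 0.930.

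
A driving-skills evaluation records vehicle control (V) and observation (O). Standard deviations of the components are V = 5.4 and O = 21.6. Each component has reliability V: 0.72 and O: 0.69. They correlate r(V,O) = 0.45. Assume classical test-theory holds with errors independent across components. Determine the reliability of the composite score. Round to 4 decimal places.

0.7456

Var(V+O) = 5.4² + 21.6² + 2·[5.4·21.6·0.45] = 495.72 + 104.976 = 600.696.
With uncorrelated errors the cross-covariances are all true-score covariance, so they carry over unchanged; only the diagonal terms shrink to ρᵢσᵢ².
True-score variance = [5.4²·0.72 + 21.6²·0.69] + 104.976 = 342.922 + 104.976 = 447.898.
Reliability = 447.898 / 600.696 = 0.7456.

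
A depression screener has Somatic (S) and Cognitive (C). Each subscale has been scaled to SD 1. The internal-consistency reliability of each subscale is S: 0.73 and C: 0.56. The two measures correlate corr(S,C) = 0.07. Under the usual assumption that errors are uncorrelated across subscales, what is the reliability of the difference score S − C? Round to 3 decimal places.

0.618

Var(S−C) = 1 + 1 − 2·0.07 = 2 − 0.14 = 1.86.
Because errors are independent across components, Cov(Tᵢ,Tⱼ) = Cov(Xᵢ,Xⱼ); the off-diagonal part of the true-score variance is the same as above.
True-score variance = [0.73 + 0.56] − 0.14 = 1.29 − 0.14 = 1.15.
Reliability = 1.15 / 1.86 = 0.618.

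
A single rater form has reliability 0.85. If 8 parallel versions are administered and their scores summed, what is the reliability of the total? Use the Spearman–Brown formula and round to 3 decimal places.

ρ_k = kρ / (1 + (k−1)ρ) = 8·0.85 / (1 + 7·0.85) = 6.800 / 6.950 = 0.978.

0.978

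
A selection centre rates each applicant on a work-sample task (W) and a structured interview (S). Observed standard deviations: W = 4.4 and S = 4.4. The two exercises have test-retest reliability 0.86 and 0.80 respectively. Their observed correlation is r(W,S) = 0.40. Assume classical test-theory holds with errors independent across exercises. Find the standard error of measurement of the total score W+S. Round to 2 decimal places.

2.57

Var(total) = 38.72 + 15.488 = 54.208.
True-score variance = 32.1376 + 15.488 = 47.6256, so reliability = 0.8786.
Error variance = 54.208 − 47.6256 = 6.5824; SEM = √6.5824 = 2.57.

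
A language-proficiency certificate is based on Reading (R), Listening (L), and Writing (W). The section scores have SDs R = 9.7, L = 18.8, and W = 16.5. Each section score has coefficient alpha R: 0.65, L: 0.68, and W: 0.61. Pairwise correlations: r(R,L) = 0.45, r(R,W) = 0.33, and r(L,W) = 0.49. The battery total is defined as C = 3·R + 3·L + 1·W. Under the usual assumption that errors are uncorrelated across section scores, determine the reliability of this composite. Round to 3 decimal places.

Var(C) = 3²·9.7² + 3²·18.8² + 16.5² + 2·[9·9.7·18.8·0.45 + 3·9.7·16.5·0.33 + 3·18.8·16.5·0.49] = 4300.02 + 2706 = 7006.02.
With uncorrelated errors the cross-covariances are all true-score covariance, so they carry over unchanged; only the diagonal terms shrink to ρᵢσᵢ².
True-score variance = [3²·9.7²·0.65 + 3²·18.8²·0.68 + 16.5²·0.61] + 2706 = 2879.55 + 2706 = 5585.55.
Reliability = 5585.55 / 7006.02 = 0.797.

0.797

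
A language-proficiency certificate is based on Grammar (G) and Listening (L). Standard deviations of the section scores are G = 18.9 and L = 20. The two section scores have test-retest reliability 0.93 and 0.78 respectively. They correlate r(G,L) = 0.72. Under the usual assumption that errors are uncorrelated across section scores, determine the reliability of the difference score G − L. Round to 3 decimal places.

0.469

Var(G−L) = 18.9² + 20² − 2·18.9·20·0.72 = 757.21 − 544.32 = 212.89.
Because errors are independent across components, Cov(Tᵢ,Tⱼ) = Cov(Xᵢ,Xⱼ); the off-diagonal part of the true-score variance is the same as above.
True-score variance = [18.9²·0.93 + 20²·0.78] − 544.32 = 644.205 − 544.32 = 99.8853.
Reliability = 99.8853 / 212.89 = 0.469.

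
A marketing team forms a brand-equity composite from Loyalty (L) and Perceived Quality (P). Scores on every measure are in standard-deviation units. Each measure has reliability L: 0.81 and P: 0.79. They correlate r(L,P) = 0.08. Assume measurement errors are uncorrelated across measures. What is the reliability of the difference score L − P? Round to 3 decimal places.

0.783

Var(L−P) = 1 + 1 − 2·0.08 = 2 − 0.16 = 1.84.
With uncorrelated errors the cross-covariances are all true-score covariance, so they carry over unchanged; only the diagonal terms shrink to ρᵢσᵢ².
True-score variance = [0.81 + 0.79] − 0.16 = 1.6 − 0.16 = 1.44.
Reliability = 1.44 / 1.84 = 0.783.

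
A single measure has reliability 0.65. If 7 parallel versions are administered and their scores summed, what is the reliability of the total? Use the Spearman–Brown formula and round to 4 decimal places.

0.9286

ρ_k = kρ / (1 + (k−1)ρ) = 7·0.65 / (1 + 6·0.65) = 4.550 / 4.900 = 0.9286.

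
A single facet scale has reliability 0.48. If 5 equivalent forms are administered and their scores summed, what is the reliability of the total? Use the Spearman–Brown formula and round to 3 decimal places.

ρ_k = kρ / (1 + (k−1)ρ) = 5·0.48 / (1 + 4·0.48) = 2.400 / 2.920 = 0.822.

0.822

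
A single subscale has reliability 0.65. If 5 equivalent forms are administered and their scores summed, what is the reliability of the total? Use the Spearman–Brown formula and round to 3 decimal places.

0.903

ρ_k = kρ / (1 + (k−1)ρ) = 5·0.65 / (1 + 4·0.65) = 3.250 / 3.600 = 0.903.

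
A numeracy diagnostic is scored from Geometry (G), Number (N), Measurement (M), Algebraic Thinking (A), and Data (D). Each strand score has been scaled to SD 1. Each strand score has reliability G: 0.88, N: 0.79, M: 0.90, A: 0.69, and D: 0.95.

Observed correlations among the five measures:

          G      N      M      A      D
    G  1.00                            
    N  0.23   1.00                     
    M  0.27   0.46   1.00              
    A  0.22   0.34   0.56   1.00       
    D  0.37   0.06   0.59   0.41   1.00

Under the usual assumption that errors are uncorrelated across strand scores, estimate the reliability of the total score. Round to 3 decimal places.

Var(G+N+M+A+D) = 5 + 2·[0.23 + 0.27 + 0.22 + 0.37 + 0.46 + 0.34 + 0.06 + 0.56 + 0.59 + 0.41] = 5 + 7.02 = 12.02.
Under uncorrelated errors the observed covariances equal the true-score covariances, so only the own-variance terms attenuate.
True-score variance = [0.88 + 0.79 + 0.90 + 0.69 + 0.95] + 7.02 = 4.21 + 7.02 = 11.23.
Reliability = 11.23 / 12.02 = 0.934.

0.934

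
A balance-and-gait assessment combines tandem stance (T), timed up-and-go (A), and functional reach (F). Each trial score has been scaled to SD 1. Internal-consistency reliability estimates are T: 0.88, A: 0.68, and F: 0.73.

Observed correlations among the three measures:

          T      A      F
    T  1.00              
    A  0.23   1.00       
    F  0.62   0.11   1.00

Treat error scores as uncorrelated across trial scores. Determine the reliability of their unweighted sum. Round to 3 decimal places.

Var(T+A+F) = 3 + 2·[0.23 + 0.62 + 0.11] = 3 + 1.92 = 4.92.
Because errors are independent across components, Cov(Tᵢ,Tⱼ) = Cov(Xᵢ,Xⱼ); the off-diagonal part of the true-score variance is the same as above.
True-score variance = [0.88 + 0.68 + 0.73] + 1.92 = 2.29 + 1.92 = 4.21.
Reliability = 4.21 / 4.92 = 0.856.

0.856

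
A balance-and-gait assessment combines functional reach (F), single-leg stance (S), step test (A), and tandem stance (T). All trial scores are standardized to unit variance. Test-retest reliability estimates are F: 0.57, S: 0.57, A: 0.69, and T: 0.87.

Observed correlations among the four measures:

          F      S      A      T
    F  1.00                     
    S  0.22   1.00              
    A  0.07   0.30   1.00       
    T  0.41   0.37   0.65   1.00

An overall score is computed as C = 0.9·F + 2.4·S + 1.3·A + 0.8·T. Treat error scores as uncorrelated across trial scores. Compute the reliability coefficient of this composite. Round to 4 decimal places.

Var(C) = 0.9² + 2.4² + 1.3² + 0.8² + 2·[2.16·0.22 + 1.17·0.07 + 0.72·0.41 + 3.12·0.30 + 1.92·0.37 + 1.04·0.65] = 8.9 + 6.3494 = 15.2494.
Because errors are independent across components, Cov(Tᵢ,Tⱼ) = Cov(Xᵢ,Xⱼ); the off-diagonal part of the true-score variance is the same as above.
True-score variance = [0.9²·0.57 + 2.4²·0.57 + 1.3²·0.69 + 0.8²·0.87] + 6.3494 = 5.4678 + 6.3494 = 11.8172.
Reliability = 11.8172 / 15.2494 = 0.7749.

0.7749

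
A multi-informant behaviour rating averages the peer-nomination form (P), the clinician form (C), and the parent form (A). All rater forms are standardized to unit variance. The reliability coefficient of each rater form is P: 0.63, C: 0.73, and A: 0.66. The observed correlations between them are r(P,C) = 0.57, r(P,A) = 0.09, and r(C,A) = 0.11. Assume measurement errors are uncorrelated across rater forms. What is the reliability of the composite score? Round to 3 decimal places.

0.784

Var(P+C+A) = 3 + 2·[0.57 + 0.09 + 0.11] = 3 + 1.54 = 4.54.
Under uncorrelated errors the observed covariances equal the true-score covariances, so only the own-variance terms attenuate.
True-score variance = [0.63 + 0.73 + 0.66] + 1.54 = 2.02 + 1.54 = 3.56.
Reliability = 3.56 / 4.54 = 0.784.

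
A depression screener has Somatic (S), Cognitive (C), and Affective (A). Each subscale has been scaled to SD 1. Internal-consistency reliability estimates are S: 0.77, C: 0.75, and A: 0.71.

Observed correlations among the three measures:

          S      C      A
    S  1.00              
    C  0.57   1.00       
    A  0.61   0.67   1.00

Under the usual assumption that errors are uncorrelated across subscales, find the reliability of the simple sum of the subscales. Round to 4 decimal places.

Var(S+C+A) = 3 + 2·[0.57 + 0.61 + 0.67] = 3 + 3.7 = 6.7.
Under uncorrelated errors the observed covariances equal the true-score covariances, so only the own-variance terms attenuate.
True-score variance = [0.77 + 0.75 + 0.71] + 3.7 = 2.23 + 3.7 = 5.93.
Reliability = 5.93 / 6.7 = 0.8851.

0.8851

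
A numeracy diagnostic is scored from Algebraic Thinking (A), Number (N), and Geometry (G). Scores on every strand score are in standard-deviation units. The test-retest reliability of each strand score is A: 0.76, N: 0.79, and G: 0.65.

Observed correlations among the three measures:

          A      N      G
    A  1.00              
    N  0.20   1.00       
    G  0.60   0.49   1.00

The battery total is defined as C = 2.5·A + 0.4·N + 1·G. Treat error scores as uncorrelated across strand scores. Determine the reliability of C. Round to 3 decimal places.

0.832

Var(C) = 2.5² + 0.4² + 1 + 2·[0.20 + 2.5·0.60 + 0.4·0.49] = 7.41 + 3.792 = 11.202.
With uncorrelated errors the cross-covariances are all true-score covariance, so they carry over unchanged; only the diagonal terms shrink to ρᵢσᵢ².
True-score variance = [2.5²·0.76 + 0.4²·0.79 + 0.65] + 3.792 = 5.5264 + 3.792 = 9.3184.
Reliability = 9.3184 / 11.202 = 0.832.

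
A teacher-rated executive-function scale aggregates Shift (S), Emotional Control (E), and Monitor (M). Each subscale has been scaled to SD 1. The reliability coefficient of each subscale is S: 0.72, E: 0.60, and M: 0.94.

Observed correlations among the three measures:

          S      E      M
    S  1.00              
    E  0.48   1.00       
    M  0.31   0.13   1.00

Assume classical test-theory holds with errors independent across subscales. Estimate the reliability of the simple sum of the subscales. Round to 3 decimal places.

Var(S+E+M) = 3 + 2·[0.48 + 0.31 + 0.13] = 3 + 1.84 = 4.84.
With uncorrelated errors the cross-covariances are all true-score covariance, so they carry over unchanged; only the diagonal terms shrink to ρᵢσᵢ².
True-score variance = [0.72 + 0.60 + 0.94] + 1.84 = 2.26 + 1.84 = 4.1.
Reliability = 4.1 / 4.84 = 0.847.

0.847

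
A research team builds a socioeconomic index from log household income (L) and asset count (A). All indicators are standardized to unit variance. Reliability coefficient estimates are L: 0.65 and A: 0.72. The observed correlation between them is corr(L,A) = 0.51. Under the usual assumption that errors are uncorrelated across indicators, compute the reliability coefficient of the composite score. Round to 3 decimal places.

Var(L+A) = 2 + 2·[0.51] = 2 + 1.02 = 3.02.
Because errors are independent across components, Cov(Tᵢ,Tⱼ) = Cov(Xᵢ,Xⱼ); the off-diagonal part of the true-score variance is the same as above.
True-score variance = [0.65 + 0.72] + 1.02 = 1.37 + 1.02 = 2.39.
Reliability = 2.39 / 3.02 = 0.791.

0.791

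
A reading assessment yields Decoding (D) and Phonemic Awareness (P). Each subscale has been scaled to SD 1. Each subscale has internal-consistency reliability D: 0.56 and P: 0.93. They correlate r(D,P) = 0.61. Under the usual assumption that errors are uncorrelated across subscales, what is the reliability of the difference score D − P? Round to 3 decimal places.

0.346

Var(D−P) = 1 + 1 − 2·0.61 = 2 − 1.22 = 0.78.
With uncorrelated errors the cross-covariances are all true-score covariance, so they carry over unchanged; only the diagonal terms shrink to ρᵢσᵢ².
True-score variance = [0.56 + 0.93] − 1.22 = 1.49 − 1.22 = 0.27.
Reliability = 0.27 / 0.78 = 0.346.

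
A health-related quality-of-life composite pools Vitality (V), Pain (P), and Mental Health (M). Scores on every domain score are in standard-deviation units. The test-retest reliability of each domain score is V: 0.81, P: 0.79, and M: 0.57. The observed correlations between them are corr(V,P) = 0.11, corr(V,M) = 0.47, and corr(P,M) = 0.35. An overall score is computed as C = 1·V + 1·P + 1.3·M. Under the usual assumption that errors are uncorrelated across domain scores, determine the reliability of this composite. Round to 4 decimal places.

Var(C) = 1 + 1 + 1.3² + 2·[0.11 + 1.3·0.47 + 1.3·0.35] = 3.69 + 2.352 = 6.042.
Because errors are independent across components, Cov(Tᵢ,Tⱼ) = Cov(Xᵢ,Xⱼ); the off-diagonal part of the true-score variance is the same as above.
True-score variance = [0.81 + 0.79 + 1.3²·0.57] + 2.352 = 2.5633 + 2.352 = 4.9153.
Reliability = 4.9153 / 6.042 = 0.8135.

0.8135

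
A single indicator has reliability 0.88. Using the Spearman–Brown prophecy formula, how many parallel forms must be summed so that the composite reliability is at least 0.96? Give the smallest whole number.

k ≥ ρ*(1−ρ₁)/(ρ₁(1−ρ*)) = 0.96·0.12 / (0.88·0.04) = 3.273.
Smallest integer k = 4.

4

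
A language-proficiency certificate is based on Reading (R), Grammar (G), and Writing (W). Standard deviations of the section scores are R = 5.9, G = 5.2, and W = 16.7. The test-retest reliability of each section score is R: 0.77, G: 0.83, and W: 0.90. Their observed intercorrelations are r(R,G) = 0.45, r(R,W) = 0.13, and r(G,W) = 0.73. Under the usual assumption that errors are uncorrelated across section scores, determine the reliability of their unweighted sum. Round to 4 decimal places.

Var(R+G+W) = 5.9² + 5.2² + 16.7² + 2·[5.9·5.2·0.45 + 5.9·16.7·0.13 + 5.2·16.7·0.73] = 340.74 + 180.016 = 520.756.
Under uncorrelated errors the observed covariances equal the true-score covariances, so only the own-variance terms attenuate.
True-score variance = [5.9²·0.77 + 5.2²·0.83 + 16.7²·0.90] + 180.016 = 300.248 + 180.016 = 480.264.
Reliability = 480.264 / 520.756 = 0.9222.

0.9222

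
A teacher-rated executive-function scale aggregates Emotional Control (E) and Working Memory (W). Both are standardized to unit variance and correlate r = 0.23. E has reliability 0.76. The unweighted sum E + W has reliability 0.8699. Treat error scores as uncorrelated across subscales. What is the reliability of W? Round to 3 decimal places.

Var(E+W) = 2 + 2·0.23 = 2.460.
True-score variance = ρ_E + ρ_W + 2·0.23, so 0.8699 = (0.76 + ρ_W + 0.46) / 2.460.
ρ_W = 0.8699·2.460 − 0.76 − 0.46 = 0.920.

0.920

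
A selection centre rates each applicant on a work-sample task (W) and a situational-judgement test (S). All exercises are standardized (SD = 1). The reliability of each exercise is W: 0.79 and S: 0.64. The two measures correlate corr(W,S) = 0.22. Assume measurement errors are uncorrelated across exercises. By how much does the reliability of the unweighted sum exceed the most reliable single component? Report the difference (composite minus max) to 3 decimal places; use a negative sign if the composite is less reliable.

-0.024

Var(sum) = 2 + 0.44 = 2.44; true-score variance = 1.43 + 0.44 = 1.87; composite reliability = 0.7664.
Max component reliability = 0.7900.
Difference = 0.7664 − 0.7900 = -0.024.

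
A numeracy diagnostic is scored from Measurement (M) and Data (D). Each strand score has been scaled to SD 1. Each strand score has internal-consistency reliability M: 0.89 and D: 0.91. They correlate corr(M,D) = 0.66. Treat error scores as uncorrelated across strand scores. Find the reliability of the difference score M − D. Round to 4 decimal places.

0.7059

Var(M−D) = 1 + 1 − 2·0.66 = 2 − 1.32 = 0.68.
With uncorrelated errors the cross-covariances are all true-score covariance, so they carry over unchanged; only the diagonal terms shrink to ρᵢσᵢ².
True-score variance = [0.89 + 0.91] − 1.32 = 1.8 − 1.32 = 0.48.
Reliability = 0.48 / 0.68 = 0.7059.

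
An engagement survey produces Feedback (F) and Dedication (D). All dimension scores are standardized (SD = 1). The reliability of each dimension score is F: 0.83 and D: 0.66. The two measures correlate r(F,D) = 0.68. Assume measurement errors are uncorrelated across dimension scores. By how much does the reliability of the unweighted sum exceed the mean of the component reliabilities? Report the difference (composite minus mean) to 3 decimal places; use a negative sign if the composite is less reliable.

0.103

Var(sum) = 2 + 1.36 = 3.36; true-score variance = 1.49 + 1.36 = 2.85; composite reliability = 0.8482.
Mean component reliability = 0.7450.
Difference = 0.8482 − 0.7450 = 0.103.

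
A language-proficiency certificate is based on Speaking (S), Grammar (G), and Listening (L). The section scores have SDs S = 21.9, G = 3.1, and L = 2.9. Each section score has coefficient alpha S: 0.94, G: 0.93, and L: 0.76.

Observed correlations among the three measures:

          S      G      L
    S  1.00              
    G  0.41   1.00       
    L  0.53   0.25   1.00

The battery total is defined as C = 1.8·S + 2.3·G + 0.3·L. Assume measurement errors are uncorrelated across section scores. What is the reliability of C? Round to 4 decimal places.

Var(C) = 1.8²·21.9² + 2.3²·3.1² + 0.3²·2.9² + 2·[4.14·21.9·3.1·0.41 + 0.54·21.9·2.9·0.53 + 0.69·3.1·2.9·0.25] = 1605.53 + 269.928 = 1875.46.
Because errors are independent across components, Cov(Tᵢ,Tⱼ) = Cov(Xᵢ,Xⱼ); the off-diagonal part of the true-score variance is the same as above.
True-score variance = [1.8²·21.9²·0.94 + 2.3²·3.1²·0.93 + 0.3²·2.9²·0.76] + 269.928 = 1508.55 + 269.928 = 1778.48.
Reliability = 1778.48 / 1875.46 = 0.9483.

0.9483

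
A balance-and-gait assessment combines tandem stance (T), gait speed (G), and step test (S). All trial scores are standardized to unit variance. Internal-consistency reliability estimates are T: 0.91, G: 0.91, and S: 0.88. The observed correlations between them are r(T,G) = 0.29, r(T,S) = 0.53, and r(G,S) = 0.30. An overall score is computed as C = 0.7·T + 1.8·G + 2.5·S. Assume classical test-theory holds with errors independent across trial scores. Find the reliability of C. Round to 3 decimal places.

Var(C) = 0.7² + 1.8² + 2.5² + 2·[1.26·0.29 + 1.75·0.53 + 4.5·0.30] = 9.98 + 5.2858 = 15.2658.
Under uncorrelated errors the observed covariances equal the true-score covariances, so only the own-variance terms attenuate.
True-score variance = [0.7²·0.91 + 1.8²·0.91 + 2.5²·0.88] + 5.2858 = 8.8943 + 5.2858 = 14.1801.
Reliability = 14.1801 / 15.2658 = 0.929.

0.929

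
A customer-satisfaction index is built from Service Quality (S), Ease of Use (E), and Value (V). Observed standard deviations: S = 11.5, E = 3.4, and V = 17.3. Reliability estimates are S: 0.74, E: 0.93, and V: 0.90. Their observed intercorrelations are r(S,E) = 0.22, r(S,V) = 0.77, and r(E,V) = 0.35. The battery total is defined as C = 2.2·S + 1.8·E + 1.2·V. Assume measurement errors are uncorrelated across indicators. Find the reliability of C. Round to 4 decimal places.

Var(C) = 2.2²·11.5² + 1.8²·3.4² + 1.2²·17.3² + 2·[3.96·11.5·3.4·0.22 + 2.64·11.5·17.3·0.77 + 2.16·3.4·17.3·0.35] = 1108.52 + 965.915 = 2074.44.
With uncorrelated errors the cross-covariances are all true-score covariance, so they carry over unchanged; only the diagonal terms shrink to ρᵢσᵢ².
True-score variance = [2.2²·11.5²·0.74 + 1.8²·3.4²·0.93 + 1.2²·17.3²·0.90] + 965.915 = 896.379 + 965.915 = 1862.29.
Reliability = 1862.29 / 2074.44 = 0.8977.

0.8977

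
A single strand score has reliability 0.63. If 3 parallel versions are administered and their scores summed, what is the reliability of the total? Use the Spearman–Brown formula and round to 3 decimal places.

0.836

ρ_k = kρ / (1 + (k−1)ρ) = 3·0.63 / (1 + 2·0.63) = 1.890 / 2.260 = 0.836.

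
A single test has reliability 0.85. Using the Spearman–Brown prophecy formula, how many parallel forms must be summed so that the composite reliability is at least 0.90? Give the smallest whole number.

2

k ≥ ρ*(1−ρ₁)/(ρ₁(1−ρ*)) = 0.90·0.15 / (0.85·0.10) = 1.588.
Smallest integer k = 2.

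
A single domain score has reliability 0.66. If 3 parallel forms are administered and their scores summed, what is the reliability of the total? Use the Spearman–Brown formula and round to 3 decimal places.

ρ_k = kρ / (1 + (k−1)ρ) = 3·0.66 / (1 + 2·0.66) = 1.980 / 2.320 = 0.853.

0.853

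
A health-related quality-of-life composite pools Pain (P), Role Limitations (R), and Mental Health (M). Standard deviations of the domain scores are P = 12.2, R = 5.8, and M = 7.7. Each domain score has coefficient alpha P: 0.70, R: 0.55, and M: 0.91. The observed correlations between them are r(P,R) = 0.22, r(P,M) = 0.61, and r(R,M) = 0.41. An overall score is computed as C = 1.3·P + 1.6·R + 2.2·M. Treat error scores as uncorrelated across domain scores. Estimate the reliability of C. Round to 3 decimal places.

Var(C) = 1.3²·12.2² + 1.6²·5.8² + 2.2²·7.7² + 2·[2.08·12.2·5.8·0.22 + 2.86·12.2·7.7·0.61 + 3.52·5.8·7.7·0.41] = 624.622 + 521.442 = 1146.06.
With uncorrelated errors the cross-covariances are all true-score covariance, so they carry over unchanged; only the diagonal terms shrink to ρᵢσᵢ².
True-score variance = [1.3²·12.2²·0.70 + 1.6²·5.8²·0.55 + 2.2²·7.7²·0.91] + 521.442 = 484.58 + 521.442 = 1006.02.
Reliability = 1006.02 / 1146.06 = 0.878.

0.878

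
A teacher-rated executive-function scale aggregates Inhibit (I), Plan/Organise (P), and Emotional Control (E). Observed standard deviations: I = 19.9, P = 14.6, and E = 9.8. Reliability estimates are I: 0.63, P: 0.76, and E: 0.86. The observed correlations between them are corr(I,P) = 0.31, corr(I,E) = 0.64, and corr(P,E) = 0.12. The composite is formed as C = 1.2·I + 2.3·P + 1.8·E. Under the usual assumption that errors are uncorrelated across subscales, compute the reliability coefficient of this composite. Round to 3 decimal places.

0.835

Var(C) = 1.2²·19.9² + 2.3²·14.6² + 1.8²·9.8² + 2·[2.76·19.9·14.6·0.31 + 2.16·19.9·9.8·0.64 + 4.14·14.6·9.8·0.12] = 2009.04 + 1178.53 = 3187.57.
Because errors are independent across components, Cov(Tᵢ,Tⱼ) = Cov(Xᵢ,Xⱼ); the off-diagonal part of the true-score variance is the same as above.
True-score variance = [1.2²·19.9²·0.63 + 2.3²·14.6²·0.76 + 1.8²·9.8²·0.86] + 1178.53 = 1483.85 + 1178.53 = 2662.38.
Reliability = 2662.38 / 3187.57 = 0.835.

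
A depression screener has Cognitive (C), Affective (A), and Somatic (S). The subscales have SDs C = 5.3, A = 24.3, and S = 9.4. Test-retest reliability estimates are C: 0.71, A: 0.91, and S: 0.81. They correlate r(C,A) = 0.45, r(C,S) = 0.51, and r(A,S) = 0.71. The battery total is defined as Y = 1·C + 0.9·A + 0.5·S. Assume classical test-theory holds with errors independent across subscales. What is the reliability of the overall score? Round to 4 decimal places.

0.9311

Var(Y) = 5.3² + 0.9²·24.3² + 0.5²·9.4² + 2·[0.9·5.3·24.3·0.45 + 0.5·5.3·9.4·0.51 + 0.45·24.3·9.4·0.71] = 528.477 + 275.688 = 804.165.
Because errors are independent across components, Cov(Tᵢ,Tⱼ) = Cov(Xᵢ,Xⱼ); the off-diagonal part of the true-score variance is the same as above.
True-score variance = [5.3²·0.71 + 0.9²·24.3²·0.91 + 0.5²·9.4²·0.81] + 275.688 = 473.087 + 275.688 = 748.775.
Reliability = 748.775 / 804.165 = 0.9311.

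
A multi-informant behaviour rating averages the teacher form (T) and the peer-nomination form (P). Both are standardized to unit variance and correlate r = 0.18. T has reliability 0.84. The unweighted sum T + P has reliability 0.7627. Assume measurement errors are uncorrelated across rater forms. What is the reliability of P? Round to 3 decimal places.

Var(T+P) = 2 + 2·0.18 = 2.360.
True-score variance = ρ_T + ρ_P + 2·0.18, so 0.7627 = (0.84 + ρ_P + 0.36) / 2.360.
ρ_P = 0.7627·2.360 − 0.84 − 0.36 = 0.600.

0.600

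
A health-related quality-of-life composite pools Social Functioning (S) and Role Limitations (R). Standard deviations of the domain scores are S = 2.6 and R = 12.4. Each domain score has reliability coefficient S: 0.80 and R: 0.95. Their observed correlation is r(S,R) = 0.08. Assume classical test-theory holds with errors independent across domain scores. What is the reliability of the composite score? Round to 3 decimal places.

0.945

Var(S+R) = 2.6² + 12.4² + 2·[2.6·12.4·0.08] = 160.52 + 5.1584 = 165.678.
Under uncorrelated errors the observed covariances equal the true-score covariances, so only the own-variance terms attenuate.
True-score variance = [2.6²·0.80 + 12.4²·0.95] + 5.1584 = 151.48 + 5.1584 = 156.638.
Reliability = 156.638 / 165.678 = 0.945.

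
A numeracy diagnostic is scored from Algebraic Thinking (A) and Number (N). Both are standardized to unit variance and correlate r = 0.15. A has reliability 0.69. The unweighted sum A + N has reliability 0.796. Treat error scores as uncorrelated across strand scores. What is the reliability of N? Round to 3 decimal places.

0.841

Var(A+N) = 2 + 2·0.15 = 2.300.
True-score variance = ρ_A + ρ_N + 2·0.15, so 0.796 = (0.69 + ρ_N + 0.30) / 2.300.
ρ_N = 0.796·2.300 − 0.69 − 0.30 = 0.841.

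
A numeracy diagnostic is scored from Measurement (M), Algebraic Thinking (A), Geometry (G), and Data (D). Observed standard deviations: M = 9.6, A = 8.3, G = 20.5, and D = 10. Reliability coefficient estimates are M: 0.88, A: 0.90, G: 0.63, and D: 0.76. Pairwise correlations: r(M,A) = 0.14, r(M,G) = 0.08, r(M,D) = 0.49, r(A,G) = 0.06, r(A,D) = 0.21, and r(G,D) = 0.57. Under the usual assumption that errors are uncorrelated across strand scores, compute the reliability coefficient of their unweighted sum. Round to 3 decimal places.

Var(M+A+G+D) = 9.6² + 8.3² + 20.5² + 10² + 2·[9.6·8.3·0.14 + 9.6·20.5·0.08 + 9.6·10·0.49 + 8.3·20.5·0.06 + 8.3·10·0.21 + 20.5·10·0.57] = 681.3 + 436.856 = 1118.16.
Because errors are independent across components, Cov(Tᵢ,Tⱼ) = Cov(Xᵢ,Xⱼ); the off-diagonal part of the true-score variance is the same as above.
True-score variance = [9.6²·0.88 + 8.3²·0.90 + 20.5²·0.63 + 10²·0.76] + 436.856 = 483.859 + 436.856 = 920.716.
Reliability = 920.716 / 1118.16 = 0.823.

0.823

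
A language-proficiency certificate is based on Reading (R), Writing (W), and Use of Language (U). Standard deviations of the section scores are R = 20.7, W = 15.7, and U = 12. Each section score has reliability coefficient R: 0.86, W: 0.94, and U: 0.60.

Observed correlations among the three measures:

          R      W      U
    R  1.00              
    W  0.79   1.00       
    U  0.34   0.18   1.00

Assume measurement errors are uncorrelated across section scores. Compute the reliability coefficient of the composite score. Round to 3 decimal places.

Var(R+W+U) = 20.7² + 15.7² + 12² + 2·[20.7·15.7·0.79 + 20.7·12·0.34 + 15.7·12·0.18] = 818.98 + 750.22 = 1569.2.
Because errors are independent across components, Cov(Tᵢ,Tⱼ) = Cov(Xᵢ,Xⱼ); the off-diagonal part of the true-score variance is the same as above.
True-score variance = [20.7²·0.86 + 15.7²·0.94 + 12²·0.60] + 750.22 = 686.602 + 750.22 = 1436.82.
Reliability = 1436.82 / 1569.2 = 0.916.

0.916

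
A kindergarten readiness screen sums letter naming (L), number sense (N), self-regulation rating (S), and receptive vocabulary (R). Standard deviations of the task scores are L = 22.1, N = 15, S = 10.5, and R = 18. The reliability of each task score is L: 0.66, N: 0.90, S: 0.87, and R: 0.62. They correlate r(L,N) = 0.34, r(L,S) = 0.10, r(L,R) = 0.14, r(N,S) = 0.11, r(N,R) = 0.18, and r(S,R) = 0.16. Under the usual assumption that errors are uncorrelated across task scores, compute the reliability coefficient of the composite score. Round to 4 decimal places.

0.8108

Var(L+N+S+R) = 22.1² + 15² + 10.5² + 18² + 2·[22.1·15·0.34 + 22.1·10.5·0.10 + 22.1·18·0.14 + 15·10.5·0.11 + 15·18·0.18 + 10.5·18·0.16] = 1147.66 + 575.544 = 1723.2.
Because errors are independent across components, Cov(Tᵢ,Tⱼ) = Cov(Xᵢ,Xⱼ); the off-diagonal part of the true-score variance is the same as above.
True-score variance = [22.1²·0.66 + 15²·0.90 + 10.5²·0.87 + 18²·0.62] + 575.544 = 821.648 + 575.544 = 1397.19.
Reliability = 1397.19 / 1723.2 = 0.8108.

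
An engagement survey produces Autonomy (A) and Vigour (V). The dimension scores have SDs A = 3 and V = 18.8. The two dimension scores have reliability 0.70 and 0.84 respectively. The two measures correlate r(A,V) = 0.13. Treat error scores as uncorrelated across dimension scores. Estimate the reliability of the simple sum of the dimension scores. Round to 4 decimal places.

0.8429

Var(A+V) = 3² + 18.8² + 2·[3·18.8·0.13] = 362.44 + 14.664 = 377.104.
Under uncorrelated errors the observed covariances equal the true-score covariances, so only the own-variance terms attenuate.
True-score variance = [3²·0.70 + 18.8²·0.84] + 14.664 = 303.19 + 14.664 = 317.854.
Reliability = 317.854 / 377.104 = 0.8429.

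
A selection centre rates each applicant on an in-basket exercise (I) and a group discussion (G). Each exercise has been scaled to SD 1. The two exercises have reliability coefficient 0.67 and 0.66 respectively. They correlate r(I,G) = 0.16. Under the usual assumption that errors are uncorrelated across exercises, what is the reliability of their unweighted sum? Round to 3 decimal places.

0.711

Var(I+G) = 2 + 2·[0.16] = 2 + 0.32 = 2.32.
Because errors are independent across components, Cov(Tᵢ,Tⱼ) = Cov(Xᵢ,Xⱼ); the off-diagonal part of the true-score variance is the same as above.
True-score variance = [0.67 + 0.66] + 0.32 = 1.33 + 0.32 = 1.65.
Reliability = 1.65 / 2.32 = 0.711.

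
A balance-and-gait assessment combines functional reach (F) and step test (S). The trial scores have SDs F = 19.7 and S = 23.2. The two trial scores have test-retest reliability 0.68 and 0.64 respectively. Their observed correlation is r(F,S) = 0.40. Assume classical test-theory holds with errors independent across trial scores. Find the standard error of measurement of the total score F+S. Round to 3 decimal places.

Var(total) = 926.33 + 365.632 = 1291.96.
True-score variance = 608.375 + 365.632 = 974.007, so reliability = 0.7539.
Error variance = 1291.96 − 974.007 = 317.955; SEM = √317.955 = 17.831.

17.831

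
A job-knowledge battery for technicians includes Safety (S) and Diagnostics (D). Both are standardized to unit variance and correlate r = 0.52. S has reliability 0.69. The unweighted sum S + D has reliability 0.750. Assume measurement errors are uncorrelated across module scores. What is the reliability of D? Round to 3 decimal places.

0.550

Var(S+D) = 2 + 2·0.52 = 3.040.
True-score variance = ρ_S + ρ_D + 2·0.52, so 0.750 = (0.69 + ρ_D + 1.04) / 3.040.
ρ_D = 0.750·3.040 − 0.69 − 1.04 = 0.550.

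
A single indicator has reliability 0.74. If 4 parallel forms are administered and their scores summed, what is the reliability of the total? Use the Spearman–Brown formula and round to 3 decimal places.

0.919

ρ_k = kρ / (1 + (k−1)ρ) = 4·0.74 / (1 + 3·0.74) = 2.960 / 3.220 = 0.919.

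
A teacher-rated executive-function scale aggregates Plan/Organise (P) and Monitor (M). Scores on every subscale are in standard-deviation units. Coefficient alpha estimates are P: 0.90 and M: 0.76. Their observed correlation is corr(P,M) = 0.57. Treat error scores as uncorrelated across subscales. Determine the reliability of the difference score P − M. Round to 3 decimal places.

0.605

Var(P−M) = 1 + 1 − 2·0.57 = 2 − 1.14 = 0.86.
With uncorrelated errors the cross-covariances are all true-score covariance, so they carry over unchanged; only the diagonal terms shrink to ρᵢσᵢ².
True-score variance = [0.90 + 0.76] − 1.14 = 1.66 − 1.14 = 0.52.
Reliability = 0.52 / 0.86 = 0.605.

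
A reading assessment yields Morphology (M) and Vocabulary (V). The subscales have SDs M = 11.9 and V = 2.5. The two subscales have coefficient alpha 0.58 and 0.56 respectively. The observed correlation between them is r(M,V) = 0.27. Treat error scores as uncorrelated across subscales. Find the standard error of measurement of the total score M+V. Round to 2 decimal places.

Var(total) = 147.86 + 16.065 = 163.925.
True-score variance = 85.6338 + 16.065 = 101.699, so reliability = 0.6204.
Error variance = 163.925 − 101.699 = 62.2262; SEM = √62.2262 = 7.89.

7.89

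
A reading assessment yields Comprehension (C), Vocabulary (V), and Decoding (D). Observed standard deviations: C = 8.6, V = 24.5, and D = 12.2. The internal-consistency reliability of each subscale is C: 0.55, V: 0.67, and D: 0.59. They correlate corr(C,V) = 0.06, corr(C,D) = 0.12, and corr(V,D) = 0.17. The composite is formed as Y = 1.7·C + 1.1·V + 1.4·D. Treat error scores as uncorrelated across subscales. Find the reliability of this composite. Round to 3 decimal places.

Var(Y) = 1.7²·8.6² + 1.1²·24.5² + 1.4²·12.2² + 2·[1.87·8.6·24.5·0.06 + 2.38·8.6·12.2·0.12 + 1.54·24.5·12.2·0.17] = 1231.77 + 263.715 = 1495.49.
Under uncorrelated errors the observed covariances equal the true-score covariances, so only the own-variance terms attenuate.
True-score variance = [1.7²·8.6²·0.55 + 1.1²·24.5²·0.67 + 1.4²·12.2²·0.59] + 263.715 = 776.301 + 263.715 = 1040.02.
Reliability = 1040.02 / 1495.49 = 0.695.

0.695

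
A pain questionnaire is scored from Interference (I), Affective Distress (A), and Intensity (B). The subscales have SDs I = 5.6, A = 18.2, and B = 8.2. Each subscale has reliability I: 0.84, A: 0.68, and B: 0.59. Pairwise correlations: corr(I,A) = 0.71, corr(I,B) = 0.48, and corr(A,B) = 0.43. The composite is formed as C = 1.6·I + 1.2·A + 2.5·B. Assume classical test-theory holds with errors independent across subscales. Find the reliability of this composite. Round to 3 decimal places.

Var(C) = 1.6²·5.6² + 1.2²·18.2² + 2.5²·8.2² + 2·[1.92·5.6·18.2·0.71 + 4·5.6·8.2·0.48 + 3·18.2·8.2·0.43] = 977.517 + 839.247 = 1816.76.
With uncorrelated errors the cross-covariances are all true-score covariance, so they carry over unchanged; only the diagonal terms shrink to ρᵢσᵢ².
True-score variance = [1.6²·5.6²·0.84 + 1.2²·18.2²·0.68 + 2.5²·8.2²·0.59] + 839.247 = 639.734 + 839.247 = 1478.98.
Reliability = 1478.98 / 1816.76 = 0.814.

0.814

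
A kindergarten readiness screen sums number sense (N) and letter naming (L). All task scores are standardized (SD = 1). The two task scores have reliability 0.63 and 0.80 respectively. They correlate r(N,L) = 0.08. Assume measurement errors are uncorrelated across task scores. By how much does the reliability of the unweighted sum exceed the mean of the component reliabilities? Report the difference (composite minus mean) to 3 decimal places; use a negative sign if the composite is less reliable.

Var(sum) = 2 + 0.16 = 2.16; true-score variance = 1.43 + 0.16 = 1.59; composite reliability = 0.7361.
Mean component reliability = 0.7150.
Difference = 0.7361 − 0.7150 = 0.021.

0.021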